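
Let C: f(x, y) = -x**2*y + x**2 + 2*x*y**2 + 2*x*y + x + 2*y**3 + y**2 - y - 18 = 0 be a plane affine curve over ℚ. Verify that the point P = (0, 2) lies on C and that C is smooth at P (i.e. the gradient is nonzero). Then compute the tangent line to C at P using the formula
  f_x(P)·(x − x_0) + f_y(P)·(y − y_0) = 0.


Tangent line at P: 13*x + 27*y - 54 = 0.

Step 1: f(0, 2) = 0, so P lies on C.
Step 2: partial derivatives
  f_x(x, y) = -2*x*y + 2*x + 2*y**2 + 2*y + 1, f_y(x, y) = -x**2 + 4*x*y + 2*x + 6*y**2 + 2*y - 1.
  f_x(P) = 13, f_y(P) = 27 (gradient nonzero, so P is smooth).
Step 3: tangent line at P: 13·(x − 0) + 27·(y − 2) = 0.
Expanding: 13*x + 27*y - 54 = 0.


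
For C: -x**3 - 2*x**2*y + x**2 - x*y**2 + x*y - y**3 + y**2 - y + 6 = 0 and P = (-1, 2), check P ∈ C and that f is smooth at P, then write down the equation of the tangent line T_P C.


Tangent line at P: x - 8*y + 17 = 0.

Step 1: f(-1, 2) = 0, so P lies on C.
Step 2: partial derivatives
  f_x(x, y) = -3*x**2 - 4*x*y + 2*x - y**2 + y, f_y(x, y) = -2*x**2 - 2*x*y + x - 3*y**2 + 2*y - 1.
  f_x(P) = 1, f_y(P) = -8 (gradient nonzero, so P is smooth).
Step 3: tangent line at P: 1·(x − -1) + -8·(y − 2) = 0.
Expanding: x - 8*y + 17 = 0.


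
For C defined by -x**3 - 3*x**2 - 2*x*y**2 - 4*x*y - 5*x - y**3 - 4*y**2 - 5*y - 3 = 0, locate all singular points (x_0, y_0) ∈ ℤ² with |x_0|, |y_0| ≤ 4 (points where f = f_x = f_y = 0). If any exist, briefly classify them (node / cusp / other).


Singular points: {(-1, -1)}; classification: cusp.

Compute partial derivatives:
  f_x = -3*x**2 - 6*x - 2*y**2 - 4*y - 5.
  f_y = -4*x*y - 4*x - 3*y**2 - 8*y - 5.
Scan x_0 ∈ {−4, ..., 4}. For each x_0, f_y(x_0, y) is a polynomial in y; find its integer roots y ∈ {−4, ..., 4}, then test f_x and f at those candidates.
  x = -4: f_y(-4, y) = -3*y**2 + 8*y + 11; vanishes at y ∈ {-1}. (-4, -1): f_x = -27 ≠ 0.
  x = -3: f_y(-3, y) = -3*y**2 + 4*y + 7; vanishes at y ∈ {-1}. (-3, -1): f_x = -12 ≠ 0.
  x = -2: f_y(-2, y) = 3 - 3*y**2; vanishes at y ∈ {-1, 1}. (-2, -1): f_x = -3 ≠ 0; (-2, 1): f_x = -11 ≠ 0.
  x = -1: f_y(-1, y) = -3*y**2 - 4*y - 1; vanishes at y ∈ {-1}. (-1, -1): f_x = 0, f = 0 — SINGULAR.
  x = 0: f_y(0, y) = -3*y**2 - 8*y - 5; vanishes at y ∈ {-1}. (0, -1): f_x = -3 ≠ 0.
  x = 1: f_y(1, y) = -3*y**2 - 12*y - 9; vanishes at y ∈ {-3, -1}. (1, -3): f_x = -20 ≠ 0; (1, -1): f_x = -12 ≠ 0.
  x = 2: f_y(2, y) = -3*y**2 - 16*y - 13; vanishes at y ∈ {-1}. (2, -1): f_x = -27 ≠ 0.
  x = 3: f_y(3, y) = -3*y**2 - 20*y - 17; vanishes at y ∈ {-1}. (3, -1): f_x = -48 ≠ 0.
  x = 4: f_y(4, y) = -3*y**2 - 24*y - 21; vanishes at y ∈ {-1}. (4, -1): f_x = -75 ≠ 0.
Only singular point on the grid: (-1, -1).
Classify: substitute x = -1 + u, y = -1 + v and expand: f = -u**3 - 2*u*v**2 - v**3 + v**2.
No constant or linear terms (consistent with a singular point). Quadratic part: v**2. Cubic part: -u**3 - 2*u*v**2 - v**3.
The quadratic part v**2 is a perfect square, so there is a single (double) tangent line v = 0, i.e. y = -1. Restricting the cubic part to that line (v = 0) leaves -u**3 ≠ 0, so f is not divisible by v and the branch is v² ≈ u**3 to lowest order — this is a cusp.
Classification: cusp.


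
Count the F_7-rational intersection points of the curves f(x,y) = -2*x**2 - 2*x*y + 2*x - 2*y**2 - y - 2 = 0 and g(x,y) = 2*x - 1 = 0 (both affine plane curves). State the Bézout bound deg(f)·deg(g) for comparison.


Common zeros: ∅; count = 0; Bézout bound = 2.

deg(f) = 2, deg(g) = 1, so Bézout bound = 2.
Scan x ∈ F_7. For each x, list the y ∈ F_7 with f(x, y) ≡ 0 and those with g(x, y) ≡ 0 (mod 7); the common zeros in that column are the intersection.
  x = 0: f ≡ 0 at y ∈ ∅; g ≡ 0 at y ∈ ∅; common: ∅.
  x = 1: f ≡ 0 at y ∈ {1}; g ≡ 0 at y ∈ ∅; common: ∅.
  x = 2: f ≡ 0 at y ∈ ∅; g ≡ 0 at y ∈ ∅; common: ∅.
  x = 3: f ≡ 0 at y ∈ {0}; g ≡ 0 at y ∈ ∅; common: ∅.
  x = 4: f ≡ 0 at y ∈ ∅; g ≡ 0 at y ∈ {0, 1, 2, 3, 4, 5, 6}; common: ∅.
  x = 5: f ≡ 0 at y ∈ {0, 5}; g ≡ 0 at y ∈ ∅; common: ∅.
  x = 6: f ≡ 0 at y ∈ {1, 3}; g ≡ 0 at y ∈ ∅; common: ∅.
Collecting: common zeros = ∅, so the count is 0.
Comparison with the Bézout bound: 0 ≤ 2 = deg(f)·deg(g), as expected for curves with no common component (the affine F_7-count falls short of the bound because intersections may lie at infinity, over extension fields, or carry multiplicity).


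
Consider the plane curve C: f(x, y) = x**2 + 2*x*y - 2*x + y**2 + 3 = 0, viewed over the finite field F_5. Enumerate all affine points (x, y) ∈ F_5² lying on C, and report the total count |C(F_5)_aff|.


Affine F_5-points: {(1, 1), (1, 2), (2, 2), (2, 4), (4, 1)}; count = 5.

For each of the 25 pairs (x, y) ∈ F_5², evaluate f(x, y) mod 5. Record the zeros.
  x = 0: [0↦3, 1↦4, 2↦2, 3↦2, 4↦4]  zeros at y ∈ ∅
  x = 1: [0↦2, 1↦0, 2↦0, 3↦2, 4↦1]  zeros at y ∈ {1, 2}
  x = 2: [0↦3, 1↦3, 2↦0, 3↦4, 4↦0]  zeros at y ∈ {2, 4}
  x = 3: [0↦1, 1↦3, 2↦2, 3↦3, 4↦1]  zeros at y ∈ ∅
  x = 4: [0↦1, 1↦0, 2↦1, 3↦4, 4↦4]  zeros at y ∈ {1}
Collecting zeros: affine points = {(1, 1), (1, 2), (2, 2), (2, 4), (4, 1)}.
Total count |C(F_5)_aff| = 5.


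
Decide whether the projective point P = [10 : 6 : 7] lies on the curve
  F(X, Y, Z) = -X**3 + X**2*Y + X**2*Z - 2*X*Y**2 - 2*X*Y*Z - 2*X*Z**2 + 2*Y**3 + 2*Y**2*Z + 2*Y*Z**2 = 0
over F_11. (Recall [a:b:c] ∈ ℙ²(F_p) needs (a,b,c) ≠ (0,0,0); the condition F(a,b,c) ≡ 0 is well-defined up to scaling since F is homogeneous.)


F(10,6,7) ≡ 10 (mod 11); P is NOT on the curve.

Evaluate F(10, 6, 7) term-by-term (mod 11).
  -X**3 ↦ -1·1000·1·1 = -1000
  X**2*Y ↦ 1·100·6·1 = 600
  X**2*Z ↦ 1·100·1·7 = 700
  -2*X*Y**2 ↦ -2·10·36·1 = -720
  -2*X*Y*Z ↦ -2·10·6·7 = -840
  -2*X*Z**2 ↦ -2·10·1·49 = -980
  2*Y**3 ↦ 2·1·216·1 = 432
  2*Y**2*Z ↦ 2·1·36·7 = 504
  2*Y*Z**2 ↦ 2·1·6·49 = 588
Sum: F(10, 6, 7) = (-1000) + (600) + (700) + (-720) + (-840) + (-980) + (432) + (504) + (588) = -716.
Reducing mod 11: -716 ≡ 10 (mod 11).
Since F(a, b, c) ≡ 10 ≠ 0 (mod 11), P does NOT lie on the curve.


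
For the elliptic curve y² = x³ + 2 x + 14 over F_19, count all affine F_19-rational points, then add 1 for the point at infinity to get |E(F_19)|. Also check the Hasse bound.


Affine points = {(1, 6), (1, 13), (2, 8), (2, 11), (3, 3), (3, 16), (5, 4), (5, 15), (9, 1), (9, 18), (16, 0), (18, 7), (18, 12)}; affine count = 13; |E(F_19)| = 14.

Discriminant check: Δ ∝ 4a³ + 27b² = 4·2³ + 27·14² = 4·8 + 27·196 ≡ 4 (mod 19). Nonzero ⇒ E is nonsingular.
For each x ∈ F_19, compute rhs = x³ + 2·x + 14 mod 19, then count y ∈ F_19 with y² ≡ rhs.
  x = 0: rhs = 14, matching y values: none (0 points).
  x = 1: rhs = 17, matching y values: 6, 13 (2 points).
  x = 2: rhs = 7, matching y values: 8, 11 (2 points).
  x = 3: rhs = 9, matching y values: 3, 16 (2 points).
  x = 4: rhs = 10, matching y values: none (0 points).
  x = 5: rhs = 16, matching y values: 4, 15 (2 points).
  x = 6: rhs = 14, matching y values: none (0 points).
  x = 7: rhs = 10, matching y values: none (0 points).
  x = 8: rhs = 10, matching y values: none (0 points).
  x = 9: rhs = 1, matching y values: 1, 18 (2 points).
  x = 10: rhs = 8, matching y values: none (0 points).
  x = 11: rhs = 18, matching y values: none (0 points).
  x = 12: rhs = 18, matching y values: none (0 points).
  x = 13: rhs = 14, matching y values: none (0 points).
  x = 14: rhs = 12, matching y values: none (0 points).
  x = 15: rhs = 18, matching y values: none (0 points).
  x = 16: rhs = 0, matching y values: 0 (1 points).
  x = 17: rhs = 2, matching y values: none (0 points).
  x = 18: rhs = 11, matching y values: 7, 12 (2 points).
Total affine count: 13.
Full point count |E(F_19)| = 13 + 1 = 14.
Hasse bound: |14 − (19+1)| = |-6| = 6 ≤ 2√19 ≈ 8.7178 ✓.


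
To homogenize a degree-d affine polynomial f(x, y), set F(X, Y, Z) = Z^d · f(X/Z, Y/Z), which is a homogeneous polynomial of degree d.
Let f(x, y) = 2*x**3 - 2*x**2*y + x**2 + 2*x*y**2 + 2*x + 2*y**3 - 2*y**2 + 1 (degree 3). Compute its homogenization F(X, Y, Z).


F(X, Y, Z) = 2*X**3 - 2*X**2*Y + X**2*Z + 2*X*Y**2 + 2*X*Z**2 + 2*Y**3 - 2*Y**2*Z + Z**3

deg(f) = 3.
Substitute x = X/Z, y = Y/Z into f, then multiply by Z^3.
  monomial 2·x^3·y^0 ↦ 2·X^3·Y^0·Z^0.
  monomial -2·x^2·y^1 ↦ -2·X^2·Y^1·Z^0.
  monomial 1·x^2·y^0 ↦ 1·X^2·Y^0·Z^1.
  monomial 2·x^1·y^2 ↦ 2·X^1·Y^2·Z^0.
  monomial 2·x^1·y^0 ↦ 2·X^1·Y^0·Z^2.
  monomial 2·x^0·y^3 ↦ 2·X^0·Y^3·Z^0.
  monomial -2·x^0·y^2 ↦ -2·X^0·Y^2·Z^1.
  monomial 1·x^0·y^0 ↦ 1·X^0·Y^0·Z^3.
Collecting: F(X, Y, Z) = 2*X**3 - 2*X**2*Y + X**2*Z + 2*X*Y**2 + 2*X*Z**2 + 2*Y**3 - 2*Y**2*Z + Z**3.


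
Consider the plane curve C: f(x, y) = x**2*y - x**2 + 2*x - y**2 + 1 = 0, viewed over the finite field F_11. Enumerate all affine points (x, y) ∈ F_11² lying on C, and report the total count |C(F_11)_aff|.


Affine F_11-points: {(0, 1), (0, 10), (1, 2), (1, 10), (2, 6), (2, 9), (6, 5), (6, 9), (8, 2), (8, 7), (10, 5), (10, 7)}; count = 12.

For each of the 121 pairs (x, y) ∈ F_11², evaluate f(x, y) mod 11. Record the zeros.
  x = 0: [0↦1, 1↦0, 2↦8, 3↦3, 4↦7, 5↦9, 6↦9, 7↦7, 8↦3, 9↦8, 10↦0]  zeros at y ∈ {1, 10}
  x = 1: [0↦2, 1↦2, 2↦0, 3↦7, 4↦1, 5↦4, 6↦5, 7↦4, 8↦1, 9↦7, 10↦0]  zeros at y ∈ {2, 10}
  x = 2: [0↦1, 1↦4, 2↦5, 3↦4, 4↦1, 5↦7, 6↦0, 7↦2, 8↦2, 9↦0, 10↦7]  zeros at y ∈ {6, 9}
  x = 3: [0↦9, 1↦6, 2↦1, 3↦5, 4↦7, 5↦7, 6↦5, 7↦1, 8↦6, 9↦9, 10↦10]  zeros at y ∈ ∅
  x = 4: [0↦4, 1↦8, 2↦10, 3↦10, 4↦8, 5↦4, 6↦9, 7↦1, 8↦2, 9↦1, 10↦9]  zeros at y ∈ ∅
  x = 5: [0↦8, 1↦10, 2↦10, 3↦8, 4↦4, 5↦9, 6↦1, 7↦2, 8↦1, 9↦9, 10↦4]  zeros at y ∈ ∅
  x = 6: [0↦10, 1↦1, 2↦1, 3↦10, 4↦6, 5↦0, 6↦3, 7↦4, 8↦3, 9↦0, 10↦6]  zeros at y ∈ {5, 9}
  x = 7: [0↦10, 1↦3, 2↦5, 3↦5, 4↦3, 5↦10, 6↦4, 7↦7, 8↦8, 9↦7, 10↦4]  zeros at y ∈ ∅
  x = 8: [0↦8, 1↦5, 2↦0, 3↦4, 4↦6, 5↦6, 6↦4, 7↦0, 8↦5, 9↦8, 10↦9]  zeros at y ∈ {2, 7}
  x = 9: [0↦4, 1↦7, 2↦8, 3↦7, 4↦4, 5↦10, 6↦3, 7↦5, 8↦5, 9↦3, 10↦10]  zeros at y ∈ ∅
  x = 10: [0↦9, 1↦9, 2↦7, 3↦3, 4↦8, 5↦0, 6↦1, 7↦0, 8↦8, 9↦3, 10↦7]  zeros at y ∈ {5, 7}
Collecting zeros: affine points = {(0, 1), (0, 10), (1, 2), (1, 10), (2, 6), (2, 9), (6, 5), (6, 9), (8, 2), (8, 7), (10, 5), (10, 7)}.
Total count |C(F_11)_aff| = 12.


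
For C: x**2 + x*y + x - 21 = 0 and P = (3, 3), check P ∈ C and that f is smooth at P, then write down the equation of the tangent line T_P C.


Tangent line at P: 10*x + 3*y - 39 = 0.

Step 1: f(3, 3) = 0, so P lies on C.
Step 2: partial derivatives
  f_x(x, y) = 2*x + y + 1, f_y(x, y) = x.
  f_x(P) = 10, f_y(P) = 3 (gradient nonzero, so P is smooth).
Step 3: tangent line at P: 10·(x − 3) + 3·(y − 3) = 0.
Expanding: 10*x + 3*y - 39 = 0.


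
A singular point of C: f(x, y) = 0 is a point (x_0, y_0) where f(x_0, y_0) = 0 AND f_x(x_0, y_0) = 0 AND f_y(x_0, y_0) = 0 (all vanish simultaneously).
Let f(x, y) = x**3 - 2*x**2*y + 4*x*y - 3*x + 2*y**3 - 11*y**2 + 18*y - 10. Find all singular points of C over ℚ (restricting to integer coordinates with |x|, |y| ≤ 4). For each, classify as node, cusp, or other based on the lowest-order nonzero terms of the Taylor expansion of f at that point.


Singular points: {(1, 2)}; classification: node.

Compute partial derivatives:
  f_x = 3*x**2 - 4*x*y + 4*y - 3.
  f_y = -2*x**2 + 4*x + 6*y**2 - 22*y + 18.
Scan x_0 ∈ {−4, ..., 4}. For each x_0, f_y(x_0, y) is a polynomial in y; find its integer roots y ∈ {−4, ..., 4}, then test f_x and f at those candidates.
  x = -4: f_y(-4, y) = 6*y**2 - 22*y - 30; no integer root y with |y| ≤ 4.
  x = -3: f_y(-3, y) = 6*y**2 - 22*y - 12; no integer root y with |y| ≤ 4.
  x = -2: f_y(-2, y) = 6*y**2 - 22*y + 2; no integer root y with |y| ≤ 4.
  x = -1: f_y(-1, y) = 6*y**2 - 22*y + 12; vanishes at y ∈ {3}. (-1, 3): f_x = 24 ≠ 0.
  x = 0: f_y(0, y) = 6*y**2 - 22*y + 18; no integer root y with |y| ≤ 4.
  x = 1: f_y(1, y) = 6*y**2 - 22*y + 20; vanishes at y ∈ {2}. (1, 2): f_x = 0, f = 0 — SINGULAR.
  x = 2: f_y(2, y) = 6*y**2 - 22*y + 18; no integer root y with |y| ≤ 4.
  x = 3: f_y(3, y) = 6*y**2 - 22*y + 12; vanishes at y ∈ {3}. (3, 3): f_x = 0 but f = -1 ≠ 0.
  x = 4: f_y(4, y) = 6*y**2 - 22*y + 2; no integer root y with |y| ≤ 4.
Only singular point on the grid: (1, 2).
Classify: substitute x = 1 + u, y = 2 + v and expand: f = u**3 - 2*u**2*v - u**2 + 2*v**3 + v**2.
No constant or linear terms (consistent with a singular point). Quadratic part: -u**2 + v**2. Cubic part: u**3 - 2*u**2*v + 2*v**3.
The quadratic part v**2 - u**2 = (v − u)(v + u) splits into two distinct linear factors, so there are two distinct tangent lines y − 2 = ±(x − 1) — this is a node (ordinary double point).
Classification: node.


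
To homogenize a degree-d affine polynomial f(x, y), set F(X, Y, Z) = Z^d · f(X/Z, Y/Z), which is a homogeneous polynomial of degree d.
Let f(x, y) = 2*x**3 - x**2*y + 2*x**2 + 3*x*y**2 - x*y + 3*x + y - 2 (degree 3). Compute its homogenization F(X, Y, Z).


F(X, Y, Z) = 2*X**3 - X**2*Y + 2*X**2*Z + 3*X*Y**2 - X*Y*Z + 3*X*Z**2 + Y*Z**2 - 2*Z**3

deg(f) = 3.
Substitute x = X/Z, y = Y/Z into f, then multiply by Z^3.
  monomial 2·x^3·y^0 ↦ 2·X^3·Y^0·Z^0.
  monomial -1·x^2·y^1 ↦ -1·X^2·Y^1·Z^0.
  monomial 2·x^2·y^0 ↦ 2·X^2·Y^0·Z^1.
  monomial 3·x^1·y^2 ↦ 3·X^1·Y^2·Z^0.
  monomial -1·x^1·y^1 ↦ -1·X^1·Y^1·Z^1.
  monomial 3·x^1·y^0 ↦ 3·X^1·Y^0·Z^2.
  monomial 1·x^0·y^1 ↦ 1·X^0·Y^1·Z^2.
  monomial -2·x^0·y^0 ↦ -2·X^0·Y^0·Z^3.
Collecting: F(X, Y, Z) = 2*X**3 - X**2*Y + 2*X**2*Z + 3*X*Y**2 - X*Y*Z + 3*X*Z**2 + Y*Z**2 - 2*Z**3.


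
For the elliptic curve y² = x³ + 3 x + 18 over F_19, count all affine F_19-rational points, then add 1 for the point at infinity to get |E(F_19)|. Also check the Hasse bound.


Affine points = {(3, 4), (3, 15), (5, 5), (5, 14), (6, 9), (6, 10), (14, 7), (14, 12), (16, 1), (16, 18), (17, 2), (17, 17)}; affine count = 12; |E(F_19)| = 13.

Discriminant check: Δ ∝ 4a³ + 27b² = 4·3³ + 27·18² = 4·27 + 27·324 ≡ 2 (mod 19). Nonzero ⇒ E is nonsingular.
For each x ∈ F_19, compute rhs = x³ + 3·x + 18 mod 19, then count y ∈ F_19 with y² ≡ rhs.
  x = 0: rhs = 18, matching y values: none (0 points).
  x = 1: rhs = 3, matching y values: none (0 points).
  x = 2: rhs = 13, matching y values: none (0 points).
  x = 3: rhs = 16, matching y values: 4, 15 (2 points).
  x = 4: rhs = 18, matching y values: none (0 points).
  x = 5: rhs = 6, matching y values: 5, 14 (2 points).
  x = 6: rhs = 5, matching y values: 9, 10 (2 points).
  x = 7: rhs = 2, matching y values: none (0 points).
  x = 8: rhs = 3, matching y values: none (0 points).
  x = 9: rhs = 14, matching y values: none (0 points).
  x = 10: rhs = 3, matching y values: none (0 points).
  x = 11: rhs = 14, matching y values: none (0 points).
  x = 12: rhs = 15, matching y values: none (0 points).
  x = 13: rhs = 12, matching y values: none (0 points).
  x = 14: rhs = 11, matching y values: 7, 12 (2 points).
  x = 15: rhs = 18, matching y values: none (0 points).
  x = 16: rhs = 1, matching y values: 1, 18 (2 points).
  x = 17: rhs = 4, matching y values: 2, 17 (2 points).
  x = 18: rhs = 14, matching y values: none (0 points).
Total affine count: 12.
Full point count |E(F_19)| = 12 + 1 = 13.
Hasse bound: |13 − (19+1)| = |-7| = 7 ≤ 2√19 ≈ 8.7178 ✓.


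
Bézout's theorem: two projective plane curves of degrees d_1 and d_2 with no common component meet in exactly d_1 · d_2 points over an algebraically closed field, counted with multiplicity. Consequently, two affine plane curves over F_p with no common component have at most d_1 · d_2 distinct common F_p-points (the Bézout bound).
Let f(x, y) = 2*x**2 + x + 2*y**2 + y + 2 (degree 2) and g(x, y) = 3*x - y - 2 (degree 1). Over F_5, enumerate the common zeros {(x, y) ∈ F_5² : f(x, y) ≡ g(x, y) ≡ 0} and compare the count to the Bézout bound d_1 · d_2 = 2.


Common zeros: ∅; count = 0; Bézout bound = 2.

deg(f) = 2, deg(g) = 1, so Bézout bound = 2.
Scan x ∈ F_5. For each x, list the y ∈ F_5 with f(x, y) ≡ 0 and those with g(x, y) ≡ 0 (mod 5); the common zeros in that column are the intersection.
  x = 0: f ≡ 0 at y ∈ {1}; g ≡ 0 at y ∈ {3}; common: ∅.
  x = 1: f ≡ 0 at y ∈ {0, 2}; g ≡ 0 at y ∈ {1}; common: ∅.
  x = 2: f ≡ 0 at y ∈ {1}; g ≡ 0 at y ∈ {4}; common: ∅.
  x = 3: f ≡ 0 at y ∈ ∅; g ≡ 0 at y ∈ {2}; common: ∅.
  x = 4: f ≡ 0 at y ∈ ∅; g ≡ 0 at y ∈ {0}; common: ∅.
Collecting: common zeros = ∅, so the count is 0.
Comparison with the Bézout bound: 0 ≤ 2 = deg(f)·deg(g), as expected for curves with no common component (the affine F_5-count falls short of the bound because intersections may lie at infinity, over extension fields, or carry multiplicity).


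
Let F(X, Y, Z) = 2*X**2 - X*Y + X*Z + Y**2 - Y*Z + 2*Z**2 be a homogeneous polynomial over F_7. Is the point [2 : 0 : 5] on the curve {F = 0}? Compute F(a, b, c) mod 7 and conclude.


F(2,0,5) ≡ 5 (mod 7); P is NOT on the curve.

Evaluate F(2, 0, 5) term-by-term (mod 7).
  2*X**2 ↦ 2·4·1·1 = 8
  -X*Y ↦ -1·2·0·1 = 0
  X*Z ↦ 1·2·1·5 = 10
  Y**2 ↦ 1·1·0·1 = 0
  -Y*Z ↦ -1·1·0·5 = 0
  2*Z**2 ↦ 2·1·1·25 = 50
Sum: F(2, 0, 5) = (8) + (0) + (10) + (0) + (0) + (50) = 68.
Reducing mod 7: 68 ≡ 5 (mod 7).
Since F(a, b, c) ≡ 5 ≠ 0 (mod 7), P does NOT lie on the curve.


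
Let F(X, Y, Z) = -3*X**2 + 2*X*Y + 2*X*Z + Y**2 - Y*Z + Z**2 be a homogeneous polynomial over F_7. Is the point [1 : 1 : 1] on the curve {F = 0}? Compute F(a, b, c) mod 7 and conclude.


F(1,1,1) ≡ 2 (mod 7); P is NOT on the curve.

Evaluate F(1, 1, 1) term-by-term (mod 7).
  -3*X**2 ↦ -3·1·1·1 = -3
  2*X*Y ↦ 2·1·1·1 = 2
  2*X*Z ↦ 2·1·1·1 = 2
  Y**2 ↦ 1·1·1·1 = 1
  -Y*Z ↦ -1·1·1·1 = -1
  Z**2 ↦ 1·1·1·1 = 1
Sum: F(1, 1, 1) = (-3) + (2) + (2) + (1) + (-1) + (1) = 2.
Reducing mod 7: 2 ≡ 2 (mod 7).
Since F(a, b, c) ≡ 2 ≠ 0 (mod 7), P does NOT lie on the curve.


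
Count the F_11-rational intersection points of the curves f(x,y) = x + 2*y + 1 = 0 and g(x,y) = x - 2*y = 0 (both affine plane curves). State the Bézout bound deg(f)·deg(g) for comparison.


Common zeros: {(5, 8)}; count = 1; Bézout bound = 1.

deg(f) = 1, deg(g) = 1, so Bézout bound = 1.
Scan x ∈ F_11. For each x, list the y ∈ F_11 with f(x, y) ≡ 0 and those with g(x, y) ≡ 0 (mod 11); the common zeros in that column are the intersection.
  x = 0: f ≡ 0 at y ∈ {5}; g ≡ 0 at y ∈ {0}; common: ∅.
  x = 1: f ≡ 0 at y ∈ {10}; g ≡ 0 at y ∈ {6}; common: ∅.
  x = 2: f ≡ 0 at y ∈ {4}; g ≡ 0 at y ∈ {1}; common: ∅.
  x = 3: f ≡ 0 at y ∈ {9}; g ≡ 0 at y ∈ {7}; common: ∅.
  x = 4: f ≡ 0 at y ∈ {3}; g ≡ 0 at y ∈ {2}; common: ∅.
  x = 5: f ≡ 0 at y ∈ {8}; g ≡ 0 at y ∈ {8}; common: {8}.
  x = 6: f ≡ 0 at y ∈ {2}; g ≡ 0 at y ∈ {3}; common: ∅.
  x = 7: f ≡ 0 at y ∈ {7}; g ≡ 0 at y ∈ {9}; common: ∅.
  x = 8: f ≡ 0 at y ∈ {1}; g ≡ 0 at y ∈ {4}; common: ∅.
  x = 9: f ≡ 0 at y ∈ {6}; g ≡ 0 at y ∈ {10}; common: ∅.
  x = 10: f ≡ 0 at y ∈ {0}; g ≡ 0 at y ∈ {5}; common: ∅.
Collecting: common zeros = {(5, 8)}, so the count is 1.
Comparison with the Bézout bound: 1 ≤ 1 = deg(f)·deg(g), as expected for curves with no common component (the bound is attained).


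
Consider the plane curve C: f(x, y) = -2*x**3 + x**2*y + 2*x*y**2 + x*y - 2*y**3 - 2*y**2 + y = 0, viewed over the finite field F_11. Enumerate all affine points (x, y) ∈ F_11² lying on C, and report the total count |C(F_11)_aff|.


Affine F_11-points: {(0, 0), (0, 2), (0, 8), (3, 3), (3, 4), (3, 6), (5, 9), (6, 9), (7, 7), (9, 1), (10, 9)}; count = 11.

For each of the 121 pairs (x, y) ∈ F_11², evaluate f(x, y) mod 11. Record the zeros.
  x = 0: [0↦0, 1↦8, 2↦0, 3↦8, 4↦9, 5↦2, 6↦8, 7↦4, 8↦0, 9↦6, 10↦10]  zeros at y ∈ {0, 2, 8}
  x = 1: [0↦9, 1↦10, 2↦10, 3↦8, 4↦3, 5↦5, 6↦2, 7↦4, 8↦10, 9↦8, 10↦8]  zeros at y ∈ ∅
  x = 2: [0↦6, 1↦2, 2↦1, 3↦2, 4↦4, 5↦6, 6↦7, 7↦6, 8↦2, 9↦5, 10↦3]  zeros at y ∈ ∅
  x = 3: [0↦1, 1↦5, 2↦5, 3↦0, 4↦0, 5↦4, 6↦0, 7↦9, 8↦8, 9↦7, 10↦5]  zeros at y ∈ {3, 4, 6}
  x = 4: [0↦4, 1↦7, 2↦10, 3↦1, 4↦1, 5↦9, 6↦2, 7↦1, 8↦5, 9↦2, 10↦2]  zeros at y ∈ ∅
  x = 5: [0↦3, 1↦7, 2↦4, 3↦4, 4↦6, 5↦9, 6↦1, 7↦3, 8↦3, 9↦0, 10↦4]  zeros at y ∈ {9}
  x = 6: [0↦8, 1↦4, 2↦8, 3↦8, 4↦3, 5↦3, 6↦7, 7↦3, 8↦1, 9↦0, 10↦10]  zeros at y ∈ {9}
  x = 7: [0↦7, 1↦8, 2↦10, 3↦1, 4↦2, 5↦1, 6↦8, 7↦0, 8↦9, 9↦1, 10↦8]  zeros at y ∈ {7}
  x = 8: [0↦10, 1↦7, 2↦9, 3↦4, 4↦2, 5↦2, 6↦3, 7↦4, 8↦4, 9↦2, 10↦8]  zeros at y ∈ ∅
  x = 9: [0↦5, 1↦0, 2↦4, 3↦5, 4↦2, 5↦5, 6↦2, 7↦3, 8↦7, 9↦2, 10↦9]  zeros at y ∈ {1}
  x = 10: [0↦2, 1↦8, 2↦5, 3↦3, 4↦1, 5↦9, 6↦4, 7↦7, 8↦6, 9↦0, 10↦10]  zeros at y ∈ {9}
Collecting zeros: affine points = {(0, 0), (0, 2), (0, 8), (3, 3), (3, 4), (3, 6), (5, 9), (6, 9), (7, 7), (9, 1), (10, 9)}.
Total count |C(F_11)_aff| = 11.


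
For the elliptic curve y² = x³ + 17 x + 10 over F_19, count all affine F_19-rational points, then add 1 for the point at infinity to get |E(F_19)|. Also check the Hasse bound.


Affine points = {(1, 3), (1, 16), (4, 3), (4, 16), (5, 7), (5, 12), (6, 9), (6, 10), (7, 4), (7, 15), (12, 2), (12, 17), (14, 3), (14, 16), (15, 7), (15, 12), (17, 5), (17, 14), (18, 7), (18, 12)}; affine count = 20; |E(F_19)| = 21.

Discriminant check: Δ ∝ 4a³ + 27b² = 4·17³ + 27·10² = 4·4913 + 27·100 ≡ 8 (mod 19). Nonzero ⇒ E is nonsingular.
For each x ∈ F_19, compute rhs = x³ + 17·x + 10 mod 19, then count y ∈ F_19 with y² ≡ rhs.
  x = 0: rhs = 10, matching y values: none (0 points).
  x = 1: rhs = 9, matching y values: 3, 16 (2 points).
  x = 2: rhs = 14, matching y values: none (0 points).
  x = 3: rhs = 12, matching y values: none (0 points).
  x = 4: rhs = 9, matching y values: 3, 16 (2 points).
  x = 5: rhs = 11, matching y values: 7, 12 (2 points).
  x = 6: rhs = 5, matching y values: 9, 10 (2 points).
  x = 7: rhs = 16, matching y values: 4, 15 (2 points).
  x = 8: rhs = 12, matching y values: none (0 points).
  x = 9: rhs = 18, matching y values: none (0 points).
  x = 10: rhs = 2, matching y values: none (0 points).
  x = 11: rhs = 8, matching y values: none (0 points).
  x = 12: rhs = 4, matching y values: 2, 17 (2 points).
  x = 13: rhs = 15, matching y values: none (0 points).
  x = 14: rhs = 9, matching y values: 3, 16 (2 points).
  x = 15: rhs = 11, matching y values: 7, 12 (2 points).
  x = 16: rhs = 8, matching y values: none (0 points).
  x = 17: rhs = 6, matching y values: 5, 14 (2 points).
  x = 18: rhs = 11, matching y values: 7, 12 (2 points).
Total affine count: 20.
Full point count |E(F_19)| = 20 + 1 = 21.
Hasse bound: |21 − (19+1)| = |1| = 1 ≤ 2√19 ≈ 8.7178 ✓.


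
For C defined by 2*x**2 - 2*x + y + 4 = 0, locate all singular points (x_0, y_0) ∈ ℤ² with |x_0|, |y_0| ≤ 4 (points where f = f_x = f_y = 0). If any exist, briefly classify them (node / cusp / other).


No singular points in the scanned grid; C is smooth there.

Compute partial derivatives:
  f_x = 4*x - 2.
  f_y = 1.
f_y = 1 is a nonzero constant, so f_y never vanishes: no point (x, y) can satisfy f = f_x = f_y = 0. In particular no (x, y) ∈ {−4, ..., 4}² is singular; the curve is smooth.


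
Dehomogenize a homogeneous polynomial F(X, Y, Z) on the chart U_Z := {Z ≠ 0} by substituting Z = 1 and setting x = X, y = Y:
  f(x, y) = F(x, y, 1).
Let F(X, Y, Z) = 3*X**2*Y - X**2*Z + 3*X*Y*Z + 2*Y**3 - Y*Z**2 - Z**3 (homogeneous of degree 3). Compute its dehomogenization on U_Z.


f(x, y) = 3*x**2*y - x**2 + 3*x*y + 2*y**3 - y - 1

On U_Z we set Z = 1. Each monomial c·X^i·Y^j·Z^k in F becomes c·x^i·y^j·1^k = c·x^i·y^j.
Substituting Z = 1: F(X, Y, 1) = 3*x**2*y - x**2 + 3*x*y + 2*y**3 - y - 1.
Note: deg(f) ≤ deg(F) = 3; strict inequality happens when F is divisible by Z (lost terms).


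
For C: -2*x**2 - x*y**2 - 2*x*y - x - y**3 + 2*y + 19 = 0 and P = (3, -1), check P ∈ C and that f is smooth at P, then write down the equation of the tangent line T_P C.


Tangent line at P: -12*x - y + 35 = 0.

Step 1: f(3, -1) = 0, so P lies on C.
Step 2: partial derivatives
  f_x(x, y) = -4*x - y**2 - 2*y - 1, f_y(x, y) = -2*x*y - 2*x - 3*y**2 + 2.
  f_x(P) = -12, f_y(P) = -1 (gradient nonzero, so P is smooth).
Step 3: tangent line at P: -12·(x − 3) + -1·(y − -1) = 0.
Expanding: -12*x - y + 35 = 0.


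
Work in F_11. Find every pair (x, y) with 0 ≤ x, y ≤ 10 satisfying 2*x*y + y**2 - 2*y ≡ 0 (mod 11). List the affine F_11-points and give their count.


Affine F_11-points: {(0, 0), (0, 2), (1, 0), (2, 0), (2, 9), (3, 0), (3, 7), (4, 0), (4, 5), (5, 0), (5, 3), (6, 0), (6, 1), (7, 0), (7, 10), (8, 0), (8, 8), (9, 0), (9, 6), (10, 0), (10, 4)}; count = 21.

For each of the 121 pairs (x, y) ∈ F_11², evaluate f(x, y) mod 11. Record the zeros.
  x = 0: [0↦0, 1↦10, 2↦0, 3↦3, 4↦8, 5↦4, 6↦2, 7↦2, 8↦4, 9↦8, 10↦3]  zeros at y ∈ {0, 2}
  x = 1: [0↦0, 1↦1, 2↦4, 3↦9, 4↦5, 5↦3, 6↦3, 7↦5, 8↦9, 9↦4, 10↦1]  zeros at y ∈ {0}
  x = 2: [0↦0, 1↦3, 2↦8, 3↦4, 4↦2, 5↦2, 6↦4, 7↦8, 8↦3, 9↦0, 10↦10]  zeros at y ∈ {0, 9}
  x = 3: [0↦0, 1↦5, 2↦1, 3↦10, 4↦10, 5↦1, 6↦5, 7↦0, 8↦8, 9↦7, 10↦8]  zeros at y ∈ {0, 7}
  x = 4: [0↦0, 1↦7, 2↦5, 3↦5, 4↦7, 5↦0, 6↦6, 7↦3, 8↦2, 9↦3, 10↦6]  zeros at y ∈ {0, 5}
  x = 5: [0↦0, 1↦9, 2↦9, 3↦0, 4↦4, 5↦10, 6↦7, 7↦6, 8↦7, 9↦10, 10↦4]  zeros at y ∈ {0, 3}
  x = 6: [0↦0, 1↦0, 2↦2, 3↦6, 4↦1, 5↦9, 6↦8, 7↦9, 8↦1, 9↦6, 10↦2]  zeros at y ∈ {0, 1}
  x = 7: [0↦0, 1↦2, 2↦6, 3↦1, 4↦9, 5↦8, 6↦9, 7↦1, 8↦6, 9↦2, 10↦0]  zeros at y ∈ {0, 10}
  x = 8: [0↦0, 1↦4, 2↦10, 3↦7, 4↦6, 5↦7, 6↦10, 7↦4, 8↦0, 9↦9, 10↦9]  zeros at y ∈ {0, 8}
  x = 9: [0↦0, 1↦6, 2↦3, 3↦2, 4↦3, 5↦6, 6↦0, 7↦7, 8↦5, 9↦5, 10↦7]  zeros at y ∈ {0, 6}
  x = 10: [0↦0, 1↦8, 2↦7, 3↦8, 4↦0, 5↦5, 6↦1, 7↦10, 8↦10, 9↦1, 10↦5]  zeros at y ∈ {0, 4}
Collecting zeros: affine points = {(0, 0), (0, 2), (1, 0), (2, 0), (2, 9), (3, 0), (3, 7), (4, 0), (4, 5), (5, 0), (5, 3), (6, 0), (6, 1), (7, 0), (7, 10), (8, 0), (8, 8), (9, 0), (9, 6), (10, 0), (10, 4)}.
Total count |C(F_11)_aff| = 21.


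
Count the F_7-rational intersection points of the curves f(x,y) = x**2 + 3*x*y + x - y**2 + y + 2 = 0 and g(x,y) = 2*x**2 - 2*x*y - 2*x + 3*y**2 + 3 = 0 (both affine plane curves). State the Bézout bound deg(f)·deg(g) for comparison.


Common zeros: {(2, 6)}; count = 1; Bézout bound = 4.

deg(f) = 2, deg(g) = 2, so Bézout bound = 4.
Scan x ∈ F_7. For each x, list the y ∈ F_7 with f(x, y) ≡ 0 and those with g(x, y) ≡ 0 (mod 7); the common zeros in that column are the intersection.
  x = 0: f ≡ 0 at y ∈ {2, 6}; g ≡ 0 at y ∈ ∅; common: ∅.
  x = 1: f ≡ 0 at y ∈ {1, 3}; g ≡ 0 at y ∈ ∅; common: ∅.
  x = 2: f ≡ 0 at y ∈ {1, 6}; g ≡ 0 at y ∈ {0, 6}; common: {6}.
  x = 3: f ≡ 0 at y ∈ {0, 3}; g ≡ 0 at y ∈ ∅; common: ∅.
  x = 4: f ≡ 0 at y ∈ ∅; g ≡ 0 at y ∈ ∅; common: ∅.
  x = 5: f ≡ 0 at y ∈ ∅; g ≡ 0 at y ∈ {2, 6}; common: ∅.
  x = 6: f ≡ 0 at y ∈ ∅; g ≡ 0 at y ∈ {0, 4}; common: ∅.
Collecting: common zeros = {(2, 6)}, so the count is 1.
Comparison with the Bézout bound: 1 ≤ 4 = deg(f)·deg(g), as expected for curves with no common component (the affine F_7-count falls short of the bound because intersections may lie at infinity, over extension fields, or carry multiplicity).


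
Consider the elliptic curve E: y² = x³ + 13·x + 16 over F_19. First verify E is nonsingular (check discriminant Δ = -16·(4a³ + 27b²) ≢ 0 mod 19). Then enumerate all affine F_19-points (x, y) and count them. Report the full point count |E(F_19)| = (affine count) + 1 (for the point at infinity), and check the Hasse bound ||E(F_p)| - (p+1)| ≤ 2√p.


Affine points = {(0, 4), (0, 15), (1, 7), (1, 12), (3, 5), (3, 14), (5, 4), (5, 15), (6, 5), (6, 14), (8, 9), (8, 10), (9, 8), (9, 11), (10, 5), (10, 14), (12, 0), (13, 8), (13, 11), (14, 4), (14, 15), (16, 8), (16, 11), (17, 1), (17, 18)}; affine count = 25; |E(F_19)| = 26.

Discriminant check: Δ ∝ 4a³ + 27b² = 4·13³ + 27·16² = 4·2197 + 27·256 ≡ 6 (mod 19). Nonzero ⇒ E is nonsingular.
For each x ∈ F_19, compute rhs = x³ + 13·x + 16 mod 19, then count y ∈ F_19 with y² ≡ rhs.
  x = 0: rhs = 16, matching y values: 4, 15 (2 points).
  x = 1: rhs = 11, matching y values: 7, 12 (2 points).
  x = 2: rhs = 12, matching y values: none (0 points).
  x = 3: rhs = 6, matching y values: 5, 14 (2 points).
  x = 4: rhs = 18, matching y values: none (0 points).
  x = 5: rhs = 16, matching y values: 4, 15 (2 points).
  x = 6: rhs = 6, matching y values: 5, 14 (2 points).
  x = 7: rhs = 13, matching y values: none (0 points).
  x = 8: rhs = 5, matching y values: 9, 10 (2 points).
  x = 9: rhs = 7, matching y values: 8, 11 (2 points).
  x = 10: rhs = 6, matching y values: 5, 14 (2 points).
  x = 11: rhs = 8, matching y values: none (0 points).
  x = 12: rhs = 0, matching y values: 0 (1 points).
  x = 13: rhs = 7, matching y values: 8, 11 (2 points).
  x = 14: rhs = 16, matching y values: 4, 15 (2 points).
  x = 15: rhs = 14, matching y values: none (0 points).
  x = 16: rhs = 7, matching y values: 8, 11 (2 points).
  x = 17: rhs = 1, matching y values: 1, 18 (2 points).
  x = 18: rhs = 2, matching y values: none (0 points).
Total affine count: 25.
Full point count |E(F_19)| = 25 + 1 = 26.
Hasse bound: |26 − (19+1)| = |6| = 6 ≤ 2√19 ≈ 8.7178 ✓.


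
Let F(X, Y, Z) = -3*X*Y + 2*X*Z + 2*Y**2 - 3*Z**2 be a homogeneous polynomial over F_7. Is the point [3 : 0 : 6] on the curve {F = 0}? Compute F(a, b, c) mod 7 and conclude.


F(3,0,6) ≡ 5 (mod 7); P is NOT on the curve.

Evaluate F(3, 0, 6) term-by-term (mod 7).
  -3*X*Y ↦ -3·3·0·1 = 0
  2*X*Z ↦ 2·3·1·6 = 36
  2*Y**2 ↦ 2·1·0·1 = 0
  -3*Z**2 ↦ -3·1·1·36 = -108
Sum: F(3, 0, 6) = (0) + (36) + (0) + (-108) = -72.
Reducing mod 7: -72 ≡ 5 (mod 7).
Since F(a, b, c) ≡ 5 ≠ 0 (mod 7), P does NOT lie on the curve.


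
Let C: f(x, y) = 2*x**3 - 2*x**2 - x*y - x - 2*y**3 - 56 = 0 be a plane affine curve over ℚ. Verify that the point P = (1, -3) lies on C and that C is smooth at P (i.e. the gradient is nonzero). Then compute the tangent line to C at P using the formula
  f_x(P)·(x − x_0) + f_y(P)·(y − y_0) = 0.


Tangent line at P: 4*x - 55*y - 169 = 0.

Step 1: f(1, -3) = 0, so P lies on C.
Step 2: partial derivatives
  f_x(x, y) = 6*x**2 - 4*x - y - 1, f_y(x, y) = -x - 6*y**2.
  f_x(P) = 4, f_y(P) = -55 (gradient nonzero, so P is smooth).
Step 3: tangent line at P: 4·(x − 1) + -55·(y − -3) = 0.
Expanding: 4*x - 55*y - 169 = 0.


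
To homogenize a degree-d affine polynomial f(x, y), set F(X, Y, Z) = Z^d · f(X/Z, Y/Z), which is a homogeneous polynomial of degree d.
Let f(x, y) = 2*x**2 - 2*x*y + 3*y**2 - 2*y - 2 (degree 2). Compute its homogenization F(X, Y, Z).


F(X, Y, Z) = 2*X**2 - 2*X*Y + 3*Y**2 - 2*Y*Z - 2*Z**2

deg(f) = 2.
Substitute x = X/Z, y = Y/Z into f, then multiply by Z^2.
  monomial 2·x^2·y^0 ↦ 2·X^2·Y^0·Z^0.
  monomial -2·x^1·y^1 ↦ -2·X^1·Y^1·Z^0.
  monomial 3·x^0·y^2 ↦ 3·X^0·Y^2·Z^0.
  monomial -2·x^0·y^1 ↦ -2·X^0·Y^1·Z^1.
  monomial -2·x^0·y^0 ↦ -2·X^0·Y^0·Z^2.
Collecting: F(X, Y, Z) = 2*X**2 - 2*X*Y + 3*Y**2 - 2*Y*Z - 2*Z**2.


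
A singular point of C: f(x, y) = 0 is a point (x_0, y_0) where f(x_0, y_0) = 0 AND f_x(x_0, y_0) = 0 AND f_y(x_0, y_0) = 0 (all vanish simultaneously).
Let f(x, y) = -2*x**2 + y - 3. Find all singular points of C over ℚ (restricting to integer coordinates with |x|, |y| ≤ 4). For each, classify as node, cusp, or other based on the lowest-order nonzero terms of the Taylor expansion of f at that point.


No singular points in the scanned grid; C is smooth there.

Compute partial derivatives:
  f_x = -4*x.
  f_y = 1.
f_y = 1 is a nonzero constant, so f_y never vanishes: no point (x, y) can satisfy f = f_x = f_y = 0. In particular no (x, y) ∈ {−4, ..., 4}² is singular; the curve is smooth.


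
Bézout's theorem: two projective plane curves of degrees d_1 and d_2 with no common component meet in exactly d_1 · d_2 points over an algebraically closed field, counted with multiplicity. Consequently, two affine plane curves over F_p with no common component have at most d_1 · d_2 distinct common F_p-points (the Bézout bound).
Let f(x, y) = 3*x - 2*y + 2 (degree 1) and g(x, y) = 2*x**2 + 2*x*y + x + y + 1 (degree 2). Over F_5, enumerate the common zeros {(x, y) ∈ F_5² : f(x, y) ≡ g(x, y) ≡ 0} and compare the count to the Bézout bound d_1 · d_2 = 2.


Common zeros: {(4, 2)}; count = 1; Bézout bound = 2.

deg(f) = 1, deg(g) = 2, so Bézout bound = 2.
Scan x ∈ F_5. For each x, list the y ∈ F_5 with f(x, y) ≡ 0 and those with g(x, y) ≡ 0 (mod 5); the common zeros in that column are the intersection.
  x = 0: f ≡ 0 at y ∈ {1}; g ≡ 0 at y ∈ {4}; common: ∅.
  x = 1: f ≡ 0 at y ∈ {0}; g ≡ 0 at y ∈ {2}; common: ∅.
  x = 2: f ≡ 0 at y ∈ {4}; g ≡ 0 at y ∈ ∅; common: ∅.
  x = 3: f ≡ 0 at y ∈ {3}; g ≡ 0 at y ∈ {4}; common: ∅.
  x = 4: f ≡ 0 at y ∈ {2}; g ≡ 0 at y ∈ {2}; common: {2}.
Collecting: common zeros = {(4, 2)}, so the count is 1.
Comparison with the Bézout bound: 1 ≤ 2 = deg(f)·deg(g), as expected for curves with no common component (the affine F_5-count falls short of the bound because intersections may lie at infinity, over extension fields, or carry multiplicity).


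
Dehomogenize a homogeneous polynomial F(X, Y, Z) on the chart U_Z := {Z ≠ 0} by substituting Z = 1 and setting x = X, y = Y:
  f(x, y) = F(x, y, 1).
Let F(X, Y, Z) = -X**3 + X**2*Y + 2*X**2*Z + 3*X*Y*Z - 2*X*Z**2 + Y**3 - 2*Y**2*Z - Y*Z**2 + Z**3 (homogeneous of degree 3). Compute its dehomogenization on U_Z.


f(x, y) = -x**3 + x**2*y + 2*x**2 + 3*x*y - 2*x + y**3 - 2*y**2 - y + 1

On U_Z we set Z = 1. Each monomial c·X^i·Y^j·Z^k in F becomes c·x^i·y^j·1^k = c·x^i·y^j.
Substituting Z = 1: F(X, Y, 1) = -x**3 + x**2*y + 2*x**2 + 3*x*y - 2*x + y**3 - 2*y**2 - y + 1.
Note: deg(f) ≤ deg(F) = 3; strict inequality happens when F is divisible by Z (lost terms).


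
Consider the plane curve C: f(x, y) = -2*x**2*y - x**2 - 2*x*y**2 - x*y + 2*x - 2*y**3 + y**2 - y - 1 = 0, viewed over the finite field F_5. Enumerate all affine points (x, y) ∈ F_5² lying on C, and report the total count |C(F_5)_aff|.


Affine F_5-points: {(0, 2), (1, 0), (1, 3), (1, 4), (2, 3), (3, 4), (4, 1)}; count = 7.

For each of the 25 pairs (x, y) ∈ F_5², evaluate f(x, y) mod 5. Record the zeros.
  x = 0: [0↦4, 1↦2, 2↦0, 3↦1, 4↦3]  zeros at y ∈ {2}
  x = 1: [0↦0, 1↦3, 2↦2, 3↦0, 4↦0]  zeros at y ∈ {0, 3, 4}
  x = 2: [0↦4, 1↦3, 2↦4, 3↦0, 4↦4]  zeros at y ∈ {3}
  x = 3: [0↦1, 1↦2, 2↦1, 3↦1, 4↦0]  zeros at y ∈ {4}
  x = 4: [0↦1, 1↦0, 2↦3, 3↦3, 4↦3]  zeros at y ∈ {1}
Collecting zeros: affine points = {(0, 2), (1, 0), (1, 3), (1, 4), (2, 3), (3, 4), (4, 1)}.
Total count |C(F_5)_aff| = 7.


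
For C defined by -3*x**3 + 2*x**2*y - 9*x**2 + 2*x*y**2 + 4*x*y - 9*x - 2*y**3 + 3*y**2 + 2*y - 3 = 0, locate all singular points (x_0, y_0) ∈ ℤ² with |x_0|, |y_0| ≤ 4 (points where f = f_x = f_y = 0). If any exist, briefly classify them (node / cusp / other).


Singular points: {(-1, 0)}; classification: cusp.

Compute partial derivatives:
  f_x = -9*x**2 + 4*x*y - 18*x + 2*y**2 + 4*y - 9.
  f_y = 2*x**2 + 4*x*y + 4*x - 6*y**2 + 6*y + 2.
Scan x_0 ∈ {−4, ..., 4}. For each x_0, f_y(x_0, y) is a polynomial in y; find its integer roots y ∈ {−4, ..., 4}, then test f_x and f at those candidates.
  x = -4: f_y(-4, y) = -6*y**2 - 10*y + 18; no integer root y with |y| ≤ 4.
  x = -3: f_y(-3, y) = -6*y**2 - 6*y + 8; no integer root y with |y| ≤ 4.
  x = -2: f_y(-2, y) = -6*y**2 - 2*y + 2; no integer root y with |y| ≤ 4.
  x = -1: f_y(-1, y) = -6*y**2 + 2*y; vanishes at y ∈ {0}. (-1, 0): f_x = 0, f = 0 — SINGULAR.
  x = 0: f_y(0, y) = -6*y**2 + 6*y + 2; no integer root y with |y| ≤ 4.
  x = 1: f_y(1, y) = -6*y**2 + 10*y + 8; no integer root y with |y| ≤ 4.
  x = 2: f_y(2, y) = -6*y**2 + 14*y + 18; no integer root y with |y| ≤ 4.
  x = 3: f_y(3, y) = -6*y**2 + 18*y + 32; no integer root y with |y| ≤ 4.
  x = 4: f_y(4, y) = -6*y**2 + 22*y + 50; no integer root y with |y| ≤ 4.
Only singular point on the grid: (-1, 0).
Classify: substitute x = -1 + u, y = 0 + v and expand: f = -3*u**3 + 2*u**2*v + 2*u*v**2 - 2*v**3 + v**2.
No constant or linear terms (consistent with a singular point). Quadratic part: v**2. Cubic part: -3*u**3 + 2*u**2*v + 2*u*v**2 - 2*v**3.
The quadratic part v**2 is a perfect square, so there is a single (double) tangent line v = 0, i.e. y = 0. Restricting the cubic part to that line (v = 0) leaves -3*u**3 ≠ 0, so f is not divisible by v and the branch is v² ≈ 3*u**3 to lowest order — this is a cusp.
Classification: cusp.


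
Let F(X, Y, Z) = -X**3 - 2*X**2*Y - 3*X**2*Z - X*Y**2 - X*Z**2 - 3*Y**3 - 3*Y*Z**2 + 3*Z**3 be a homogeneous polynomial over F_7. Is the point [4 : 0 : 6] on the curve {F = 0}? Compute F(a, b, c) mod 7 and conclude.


F(4,0,6) ≡ 5 (mod 7); P is NOT on the curve.

Evaluate F(4, 0, 6) term-by-term (mod 7).
  -X**3 ↦ -1·64·1·1 = -64
  -2*X**2*Y ↦ -2·16·0·1 = 0
  -3*X**2*Z ↦ -3·16·1·6 = -288
  -X*Y**2 ↦ -1·4·0·1 = 0
  -X*Z**2 ↦ -1·4·1·36 = -144
  -3*Y**3 ↦ -3·1·0·1 = 0
  -3*Y*Z**2 ↦ -3·1·0·36 = 0
  3*Z**3 ↦ 3·1·1·216 = 648
Sum: F(4, 0, 6) = (-64) + (0) + (-288) + (0) + (-144) + (0) + (0) + (648) = 152.
Reducing mod 7: 152 ≡ 5 (mod 7).
Since F(a, b, c) ≡ 5 ≠ 0 (mod 7), P does NOT lie on the curve.


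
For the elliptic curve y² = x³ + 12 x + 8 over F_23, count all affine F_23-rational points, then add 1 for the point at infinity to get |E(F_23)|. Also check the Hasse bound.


Affine points = {(0, 10), (0, 13), (3, 5), (3, 18), (5, 3), (5, 20), (8, 8), (8, 15), (10, 1), (10, 22), (16, 8), (16, 15), (22, 8), (22, 15)}; affine count = 14; |E(F_23)| = 15.

Discriminant check: Δ ∝ 4a³ + 27b² = 4·12³ + 27·8² = 4·1728 + 27·64 ≡ 15 (mod 23). Nonzero ⇒ E is nonsingular.
For each x ∈ F_23, compute rhs = x³ + 12·x + 8 mod 23, then count y ∈ F_23 with y² ≡ rhs.
  x = 0: rhs = 8, matching y values: 10, 13 (2 points).
  x = 1: rhs = 21, matching y values: none (0 points).
  x = 2: rhs = 17, matching y values: none (0 points).
  x = 3: rhs = 2, matching y values: 5, 18 (2 points).
  x = 4: rhs = 5, matching y values: none (0 points).
  x = 5: rhs = 9, matching y values: 3, 20 (2 points).
  x = 6: rhs = 20, matching y values: none (0 points).
  x = 7: rhs = 21, matching y values: none (0 points).
  x = 8: rhs = 18, matching y values: 8, 15 (2 points).
  x = 9: rhs = 17, matching y values: none (0 points).
  x = 10: rhs = 1, matching y values: 1, 22 (2 points).
  x = 11: rhs = 22, matching y values: none (0 points).
  x = 12: rhs = 17, matching y values: none (0 points).
  x = 13: rhs = 15, matching y values: none (0 points).
  x = 14: rhs = 22, matching y values: none (0 points).
  x = 15: rhs = 21, matching y values: none (0 points).
  x = 16: rhs = 18, matching y values: 8, 15 (2 points).
  x = 17: rhs = 19, matching y values: none (0 points).
  x = 18: rhs = 7, matching y values: none (0 points).
  x = 19: rhs = 11, matching y values: none (0 points).
  x = 20: rhs = 14, matching y values: none (0 points).
  x = 21: rhs = 22, matching y values: none (0 points).
  x = 22: rhs = 18, matching y values: 8, 15 (2 points).
Total affine count: 14.
Full point count |E(F_23)| = 14 + 1 = 15.
Hasse bound: |15 − (23+1)| = |-9| = 9 ≤ 2√23 ≈ 9.5917 ✓.
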